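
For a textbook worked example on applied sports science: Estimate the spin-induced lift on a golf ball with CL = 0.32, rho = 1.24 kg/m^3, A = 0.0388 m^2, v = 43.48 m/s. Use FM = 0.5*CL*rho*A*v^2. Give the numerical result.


FM = 0.5 * CL * rho * A * v^2
FM = 0.5 * 0.32 * 1.24 * 0.0388 * 43.48^2
v^2 = 1890.5104
FM = 0.5 * 0.32 * 1.24 * 0.0388 * 1890.5104 = 14.553 N

14.553 N


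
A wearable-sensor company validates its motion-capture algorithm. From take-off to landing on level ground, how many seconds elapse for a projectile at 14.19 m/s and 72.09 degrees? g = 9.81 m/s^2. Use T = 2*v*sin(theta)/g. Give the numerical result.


T = 2*v*sin(theta)/g
sin(theta) = sin(72.09 deg) = 0.9515
T = 2*14.19*0.9515 / 9.81
T = 27.0047 / 9.81 = 2.7528 s

2.7528 s


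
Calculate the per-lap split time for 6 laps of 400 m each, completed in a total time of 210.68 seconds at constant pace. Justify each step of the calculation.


Split time = total_time / n_laps = 210.68 / 6
Split time = 35.1133 s per lap

35.1133 s


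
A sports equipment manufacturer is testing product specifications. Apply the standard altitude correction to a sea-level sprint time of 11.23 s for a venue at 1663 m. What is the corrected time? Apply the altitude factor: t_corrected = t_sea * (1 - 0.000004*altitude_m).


Correction factor = 1 - 0.000004 * 1663 = 0.993348
t_corrected = t_sea * factor = 11.23 * 0.993348
t_corrected = 11.1553 s

11.1553 s


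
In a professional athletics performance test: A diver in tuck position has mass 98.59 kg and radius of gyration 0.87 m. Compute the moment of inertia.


I = m * k^2
I = 98.59 * 0.87^2
I = 98.59 * 0.7569 = 74.6228 kg*m^2

74.6228 kg*m^2


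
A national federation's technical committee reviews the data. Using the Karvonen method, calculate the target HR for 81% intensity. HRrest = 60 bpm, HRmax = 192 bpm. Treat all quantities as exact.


Target = HRrest + pct*(HRmax - HRrest)
Heart rate reserve = HRmax - HRrest = 192 - 60 = 132 bpm
Fraction = 81% = 0.81
Target = 60 + 0.81 * 132
Target = 60 + 106.92 = 166.92 bpm

166.92 bpm


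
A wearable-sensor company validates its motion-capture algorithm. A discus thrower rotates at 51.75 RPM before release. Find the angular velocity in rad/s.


omega = RPM * 2 * pi / 60
omega = 51.75 * 2 * 3.14159 / 60
omega = 325.1548 / 60 = 5.4192 rad/s

5.4192 rad/s


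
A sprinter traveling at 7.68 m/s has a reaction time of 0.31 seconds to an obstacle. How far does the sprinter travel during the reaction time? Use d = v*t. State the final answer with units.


d = v * t
d = 7.68 * 0.31
d = 2.3808 m

2.3808 m


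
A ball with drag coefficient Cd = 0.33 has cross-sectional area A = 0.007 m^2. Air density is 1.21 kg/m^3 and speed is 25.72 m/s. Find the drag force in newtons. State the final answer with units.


Fd = 0.5 * Cd * rho * A * v^2
Fd = 0.5 * 0.33 * 1.21 * 0.007 * 25.72^2
v^2 = 661.5184
Fd = 0.5 * 0.33 * 1.21 * 0.007 * 661.5184 = 0.9245 N

0.9245 N


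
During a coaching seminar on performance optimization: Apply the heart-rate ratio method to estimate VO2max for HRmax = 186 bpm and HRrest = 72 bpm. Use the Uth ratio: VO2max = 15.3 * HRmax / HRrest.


VO2max = 15.3 * HRmax / HRrest
VO2max = 15.3 * 186 / 72
VO2max = 2845.8 / 72 = 39.525 mL/kg/min

39.525 mL/kg/min


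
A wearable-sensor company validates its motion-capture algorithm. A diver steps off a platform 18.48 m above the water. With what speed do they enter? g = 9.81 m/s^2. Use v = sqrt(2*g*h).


v = sqrt(2 * g * h)
v = sqrt(2 * 9.81 * 18.48)
v = sqrt(362.5776) = 19.0415 m/s

19.0415 m/s


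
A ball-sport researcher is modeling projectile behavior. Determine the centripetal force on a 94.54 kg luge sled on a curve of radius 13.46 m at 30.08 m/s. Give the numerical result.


Fc = m * v^2 / r
v^2 = 30.08^2 = 904.8064
Fc = 94.54 * 904.8064 / 13.46
Fc = 85540.3971 / 13.46 = 6355.1558 N

6355.1558 N


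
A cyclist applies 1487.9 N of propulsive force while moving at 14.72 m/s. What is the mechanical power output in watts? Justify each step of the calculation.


P = F * v
P = 1487.9 * 14.72
P = 21901.888 W

21901.888 W


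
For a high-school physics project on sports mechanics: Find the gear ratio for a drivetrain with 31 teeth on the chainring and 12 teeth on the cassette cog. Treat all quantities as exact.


GR = front_teeth / rear_teeth
GR = 31 / 12
GR = 2.5833

2.5833


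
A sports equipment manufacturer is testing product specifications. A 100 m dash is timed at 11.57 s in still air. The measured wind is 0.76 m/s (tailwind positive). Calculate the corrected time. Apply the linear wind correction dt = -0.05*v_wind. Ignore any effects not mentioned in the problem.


dt = -0.05 * v_wind = -0.05 * 0.76 = -0.038 s
t_corrected = t_still + dt = 11.57 + (-0.038)
t_corrected = 11.532 s

11.532 s


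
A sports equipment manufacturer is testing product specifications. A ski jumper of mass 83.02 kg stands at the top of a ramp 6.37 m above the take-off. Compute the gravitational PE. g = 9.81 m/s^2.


PE = m * g * h
PE = 83.02 * 9.81 * 6.37
PE = 814.4262 * 6.37 = 5187.8949 J

5187.8949 J


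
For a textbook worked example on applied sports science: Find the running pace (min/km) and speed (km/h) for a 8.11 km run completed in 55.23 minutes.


Pace = time / distance = 55.23 min / 8.11 km = 6.8101 min/km
Speed = distance / time_in_hours = 8.11 / 0.9205 hr
Speed = 8.8104 km/h

6.8101 min/km, 8.8104 km/h


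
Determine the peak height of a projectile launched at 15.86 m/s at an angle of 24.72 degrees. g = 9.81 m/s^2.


H = (v*sin(theta))^2 / (2*g)
vy = v*sin(theta) = 15.86 * sin(24.72 deg) = 6.6324 m/s
H = vy^2 / (2*g) = 43.9887 / (2*9.81)
H = 43.9887 / 19.62 = 2.242 m

2.242 m


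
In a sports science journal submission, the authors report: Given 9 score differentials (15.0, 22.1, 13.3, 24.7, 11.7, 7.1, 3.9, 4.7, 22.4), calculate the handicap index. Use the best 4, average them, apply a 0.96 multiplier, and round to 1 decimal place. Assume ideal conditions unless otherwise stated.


All differentials: 15.0, 22.1, 13.3, 24.7, 11.7, 7.1, 3.9, 4.7, 22.4
Sorted: 3.9, 4.7, 7.1, 11.7, 13.3, 15.0, 22.1, 22.4, 24.7
Best 4: 3.9, 4.7, 7.1, 11.7
Average of best = 27.4 / 4 = 6.85
Raw index = 6.85 * 0.96 = 6.576
Handicap index = round(6.576, 1) = 6.6

6.6


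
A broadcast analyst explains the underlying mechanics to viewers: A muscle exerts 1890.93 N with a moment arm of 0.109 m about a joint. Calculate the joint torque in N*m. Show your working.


tau = F * d
tau = 1890.93 * 0.109
tau = 206.1114 N*m

206.1114 N*m


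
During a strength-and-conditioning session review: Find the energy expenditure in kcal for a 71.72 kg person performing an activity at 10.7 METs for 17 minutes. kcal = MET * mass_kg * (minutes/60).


kcal = MET * mass * time_hr
Convert time: 17 min = 0.2833 hr
kcal = 10.7 * 71.72 * 0.2833
kcal = 217.4311 kcal

217.4311 kcal


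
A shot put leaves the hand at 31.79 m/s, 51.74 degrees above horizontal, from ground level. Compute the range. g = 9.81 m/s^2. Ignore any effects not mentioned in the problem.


R = v^2 * sin(2*theta) / g
Convert angle to radians: theta = 51.74 deg = 0.903 rad
sin(2*theta) = sin(1.8061) = 0.9725
R = 31.79^2 * 0.9725 / 9.81
R = 1010.6041 * 0.9725 / 9.81 = 100.1797 m

100.1797 m


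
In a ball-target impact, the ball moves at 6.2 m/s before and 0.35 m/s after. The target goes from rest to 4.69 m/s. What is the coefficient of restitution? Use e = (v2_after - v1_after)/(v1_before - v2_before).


e = (v2_after - v1_after) / (v1_before - v2_before)
Numerator = 4.69 - 0.35 = 4.34
Denominator = 6.2 - 0 = 6.2
e = 4.34 / 6.2 = 0.7

0.7


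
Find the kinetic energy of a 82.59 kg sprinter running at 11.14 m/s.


KE = 0.5 * m * v^2
KE = 0.5 * 82.59 * 11.14^2
KE = 0.5 * 82.59 * 124.0996 = 5124.693 J

5124.693 J


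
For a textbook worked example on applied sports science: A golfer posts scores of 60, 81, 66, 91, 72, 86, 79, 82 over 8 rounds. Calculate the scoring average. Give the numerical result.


Average = sum / n
Sum = 617
Average = 617 / 8 = 77.125

77.125


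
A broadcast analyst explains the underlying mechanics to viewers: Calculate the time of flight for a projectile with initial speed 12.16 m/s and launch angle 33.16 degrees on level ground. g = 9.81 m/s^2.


T = 2*v*sin(theta)/g
sin(theta) = sin(33.16 deg) = 0.547
T = 2*12.16*0.547 / 9.81
T = 13.3025 / 9.81 = 1.356 s

1.356 s


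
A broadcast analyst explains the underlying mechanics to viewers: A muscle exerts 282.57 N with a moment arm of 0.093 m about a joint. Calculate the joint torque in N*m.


tau = F * d
tau = 282.57 * 0.093
tau = 26.279 N*m

26.279 N*m


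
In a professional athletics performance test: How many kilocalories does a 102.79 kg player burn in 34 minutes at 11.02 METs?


kcal = MET * mass * time_hr
Convert time: 34 min = 0.5667 hr
kcal = 11.02 * 102.79 * 0.5667
kcal = 641.8893 kcal

641.8893 kcal


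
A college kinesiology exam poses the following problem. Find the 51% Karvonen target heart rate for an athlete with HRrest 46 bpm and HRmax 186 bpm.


Target = HRrest + pct*(HRmax - HRrest)
Heart rate reserve = HRmax - HRrest = 186 - 46 = 140 bpm
Fraction = 51% = 0.51
Target = 46 + 0.51 * 140
Target = 46 + 71.4 = 117.4 bpm

117.4 bpm


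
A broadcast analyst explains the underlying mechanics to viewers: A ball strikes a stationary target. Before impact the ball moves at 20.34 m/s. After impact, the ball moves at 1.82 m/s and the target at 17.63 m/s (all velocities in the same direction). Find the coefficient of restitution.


e = (v2_after - v1_after) / (v1_before - v2_before)
Numerator = 17.63 - 1.82 = 15.81
Denominator = 20.34 - 0 = 20.34
e = 15.81 / 20.34 = 0.7773

0.7773


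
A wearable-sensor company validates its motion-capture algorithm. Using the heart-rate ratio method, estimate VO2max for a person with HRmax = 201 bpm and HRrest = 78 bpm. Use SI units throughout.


VO2max = 15.3 * HRmax / HRrest
VO2max = 15.3 * 201 / 78
VO2max = 3075.3 / 78 = 39.4269 mL/kg/min

39.4269 mL/kg/min


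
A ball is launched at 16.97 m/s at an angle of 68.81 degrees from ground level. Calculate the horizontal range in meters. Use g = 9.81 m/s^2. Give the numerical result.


R = v^2 * sin(2*theta) / g
Convert angle to radians: theta = 68.81 deg = 1.201 rad
sin(2*theta) = sin(2.4019) = 0.674
R = 16.97^2 * 0.674 / 9.81
R = 287.9809 * 0.674 / 9.81 = 19.7872 m

19.7872 m


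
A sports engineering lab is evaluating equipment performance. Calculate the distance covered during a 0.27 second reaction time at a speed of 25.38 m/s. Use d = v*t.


d = v * t
d = 25.38 * 0.27
d = 6.8526 m

6.8526 m


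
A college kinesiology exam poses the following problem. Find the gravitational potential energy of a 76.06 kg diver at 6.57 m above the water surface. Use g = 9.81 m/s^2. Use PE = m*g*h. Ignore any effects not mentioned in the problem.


PE = m * g * h
PE = 76.06 * 9.81 * 6.57
PE = 746.1486 * 6.57 = 4902.1963 J

4902.1963 J


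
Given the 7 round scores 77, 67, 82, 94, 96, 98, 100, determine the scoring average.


Average = sum / n
Sum = 614
Average = 614 / 7 = 87.7143

87.7143


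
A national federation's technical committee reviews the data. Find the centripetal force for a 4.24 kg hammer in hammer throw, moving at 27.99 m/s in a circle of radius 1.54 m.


Fc = m * v^2 / r
v^2 = 27.99^2 = 783.4401
Fc = 4.24 * 783.4401 / 1.54
Fc = 3321.786 / 1.54 = 2157.0039 N

2157.0039 N


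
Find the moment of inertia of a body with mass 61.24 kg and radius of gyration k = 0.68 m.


I = m * k^2
I = 61.24 * 0.68^2
I = 61.24 * 0.4624 = 28.3174 kg*m^2

28.3174 kg*m^2


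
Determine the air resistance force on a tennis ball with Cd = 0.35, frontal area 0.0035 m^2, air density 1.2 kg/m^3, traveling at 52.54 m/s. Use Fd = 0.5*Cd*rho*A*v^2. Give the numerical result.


Fd = 0.5 * Cd * rho * A * v^2
Fd = 0.5 * 0.35 * 1.2 * 0.0035 * 52.54^2
v^2 = 2760.4516
Fd = 0.5 * 0.35 * 1.2 * 0.0035 * 2760.4516 = 2.0289 N

2.0289 N


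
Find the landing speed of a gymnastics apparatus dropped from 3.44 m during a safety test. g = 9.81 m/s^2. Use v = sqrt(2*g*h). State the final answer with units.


v = sqrt(2 * g * h)
v = sqrt(2 * 9.81 * 3.44)
v = sqrt(67.4928) = 8.2154 m/s

8.2154 m/s


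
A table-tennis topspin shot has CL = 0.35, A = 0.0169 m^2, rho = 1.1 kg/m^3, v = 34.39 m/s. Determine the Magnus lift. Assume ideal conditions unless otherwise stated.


FM = 0.5 * CL * rho * A * v^2
FM = 0.5 * 0.35 * 1.1 * 0.0169 * 34.39^2
v^2 = 1182.6721
FM = 0.5 * 0.35 * 1.1 * 0.0169 * 1182.6721 = 3.8475 N

3.8475 N


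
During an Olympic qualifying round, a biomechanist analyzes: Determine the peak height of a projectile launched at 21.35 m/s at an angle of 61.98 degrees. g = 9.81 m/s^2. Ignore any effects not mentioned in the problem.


H = (v*sin(theta))^2 / (2*g)
vy = v*sin(theta) = 21.35 * sin(61.98 deg) = 18.8474 m/s
H = vy^2 / (2*g) = 355.2257 / (2*9.81)
H = 355.2257 / 19.62 = 18.1053 m

18.1053 m


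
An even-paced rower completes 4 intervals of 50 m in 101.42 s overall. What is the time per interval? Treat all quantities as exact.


Split time = total_time / n_laps = 101.42 / 4
Split time = 25.355 s per lap

25.355 s


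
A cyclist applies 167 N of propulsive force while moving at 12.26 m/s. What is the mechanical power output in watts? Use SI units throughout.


P = F * v
P = 167 * 12.26
P = 2047.42 W

2047.42 W


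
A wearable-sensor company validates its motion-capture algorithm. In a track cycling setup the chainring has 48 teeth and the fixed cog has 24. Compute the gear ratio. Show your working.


GR = front_teeth / rear_teeth
GR = 48 / 24
GR = 2

2


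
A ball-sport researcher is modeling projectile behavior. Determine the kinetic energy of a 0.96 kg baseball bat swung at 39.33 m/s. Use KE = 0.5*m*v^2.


KE = 0.5 * m * v^2
KE = 0.5 * 0.96 * 39.33^2
KE = 0.5 * 0.96 * 1546.8489 = 742.4875 J

742.4875 J


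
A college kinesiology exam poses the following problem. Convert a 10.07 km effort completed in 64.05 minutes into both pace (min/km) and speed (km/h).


Pace = time / distance = 64.05 min / 10.07 km = 6.3605 min/km
Speed = distance / time_in_hours = 10.07 / 1.0675 hr
Speed = 9.4333 km/h

6.3605 min/km, 9.4333 km/h


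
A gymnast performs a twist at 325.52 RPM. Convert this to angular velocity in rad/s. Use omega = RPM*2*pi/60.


omega = RPM * 2 * pi / 60
omega = 325.52 * 2 * 3.14159 / 60
omega = 2045.3025 / 60 = 34.0884 rad/s

34.0884 rad/s


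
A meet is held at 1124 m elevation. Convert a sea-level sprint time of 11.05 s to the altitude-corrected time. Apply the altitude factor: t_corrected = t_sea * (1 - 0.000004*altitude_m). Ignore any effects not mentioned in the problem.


Correction factor = 1 - 0.000004 * 1124 = 0.995504
t_corrected = t_sea * factor = 11.05 * 0.995504
t_corrected = 11.0003 s

11.0003 s


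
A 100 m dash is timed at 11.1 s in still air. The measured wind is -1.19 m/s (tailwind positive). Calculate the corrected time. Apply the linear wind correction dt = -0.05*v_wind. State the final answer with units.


dt = -0.05 * v_wind = -0.05 * -1.19 = 0.0595 s
t_corrected = t_still + dt = 11.1 + (0.0595)
t_corrected = 11.1595 s

11.1595 s


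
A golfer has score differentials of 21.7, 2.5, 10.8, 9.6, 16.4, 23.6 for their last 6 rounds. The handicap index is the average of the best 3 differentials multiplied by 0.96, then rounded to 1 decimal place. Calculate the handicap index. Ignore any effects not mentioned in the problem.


All differentials: 21.7, 2.5, 10.8, 9.6, 16.4, 23.6
Sorted: 2.5, 9.6, 10.8, 16.4, 21.7, 23.6
Best 3: 2.5, 9.6, 10.8
Average of best = 22.9 / 3 = 7.6333
Raw index = 7.6333 * 0.96 = 7.328
Handicap index = round(7.328, 1) = 7.3

7.3


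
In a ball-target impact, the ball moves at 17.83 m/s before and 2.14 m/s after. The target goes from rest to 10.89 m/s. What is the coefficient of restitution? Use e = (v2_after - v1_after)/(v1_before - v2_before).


e = (v2_after - v1_after) / (v1_before - v2_before)
Numerator = 10.89 - 2.14 = 8.75
Denominator = 17.83 - 0 = 17.83
e = 8.75 / 17.83 = 0.4907

0.4907


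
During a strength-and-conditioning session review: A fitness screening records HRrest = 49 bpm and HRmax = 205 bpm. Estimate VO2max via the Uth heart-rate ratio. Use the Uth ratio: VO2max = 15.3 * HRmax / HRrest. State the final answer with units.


VO2max = 15.3 * HRmax / HRrest
VO2max = 15.3 * 205 / 49
VO2max = 3136.5 / 49 = 64.0102 mL/kg/min

64.0102 mL/kg/min


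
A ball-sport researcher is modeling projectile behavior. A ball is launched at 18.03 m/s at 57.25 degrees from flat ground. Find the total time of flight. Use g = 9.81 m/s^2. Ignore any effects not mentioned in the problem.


T = 2*v*sin(theta)/g
sin(theta) = sin(57.25 deg) = 0.841
T = 2*18.03*0.841 / 9.81
T = 30.3279 / 9.81 = 3.0915 s

3.0915 s


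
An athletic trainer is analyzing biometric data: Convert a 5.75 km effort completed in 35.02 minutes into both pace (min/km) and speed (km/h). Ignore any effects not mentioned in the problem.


Pace = time / distance = 35.02 min / 5.75 km = 6.0904 min/km
Speed = distance / time_in_hours = 5.75 / 0.5837 hr
Speed = 9.8515 km/h

6.0904 min/km, 9.8515 km/h


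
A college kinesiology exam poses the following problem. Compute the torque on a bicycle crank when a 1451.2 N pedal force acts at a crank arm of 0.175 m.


tau = F * d
tau = 1451.2 * 0.175
tau = 253.96 N*m

253.96 N*m


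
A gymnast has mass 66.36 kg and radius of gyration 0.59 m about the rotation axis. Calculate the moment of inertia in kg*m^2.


I = m * k^2
I = 66.36 * 0.59^2
I = 66.36 * 0.3481 = 23.0999 kg*m^2

23.0999 kg*m^2


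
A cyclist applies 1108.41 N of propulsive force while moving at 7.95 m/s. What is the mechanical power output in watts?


P = F * v
P = 1108.41 * 7.95
P = 8811.8595 W

8811.8595 W


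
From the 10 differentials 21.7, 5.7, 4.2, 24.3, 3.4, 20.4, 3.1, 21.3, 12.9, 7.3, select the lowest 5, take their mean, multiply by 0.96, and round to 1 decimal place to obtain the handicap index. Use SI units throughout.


All differentials: 21.7, 5.7, 4.2, 24.3, 3.4, 20.4, 3.1, 21.3, 12.9, 7.3
Sorted: 3.1, 3.4, 4.2, 5.7, 7.3, 12.9, 20.4, 21.3, 21.7, 24.3
Best 5: 3.1, 3.4, 4.2, 5.7, 7.3
Average of best = 23.7 / 5 = 4.74
Raw index = 4.74 * 0.96 = 4.5504
Handicap index = round(4.5504, 1) = 4.6

4.6


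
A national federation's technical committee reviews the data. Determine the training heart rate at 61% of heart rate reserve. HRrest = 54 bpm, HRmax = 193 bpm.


Target = HRrest + pct*(HRmax - HRrest)
Heart rate reserve = HRmax - HRrest = 193 - 54 = 139 bpm
Fraction = 61% = 0.61
Target = 54 + 0.61 * 139
Target = 54 + 84.79 = 138.79 bpm

138.79 bpm


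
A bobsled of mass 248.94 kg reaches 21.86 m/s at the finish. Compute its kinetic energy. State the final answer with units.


KE = 0.5 * m * v^2
KE = 0.5 * 248.94 * 21.86^2
KE = 0.5 * 248.94 * 477.8596 = 59479.1844 J

59479.1844 J


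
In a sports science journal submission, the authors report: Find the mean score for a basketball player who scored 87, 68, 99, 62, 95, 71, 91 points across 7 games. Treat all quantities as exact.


Average = sum / n
Sum = 573
Average = 573 / 7 = 81.8571

81.8571


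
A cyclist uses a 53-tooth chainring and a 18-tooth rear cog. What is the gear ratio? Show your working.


GR = front_teeth / rear_teeth
GR = 53 / 18
GR = 2.9444

2.9444


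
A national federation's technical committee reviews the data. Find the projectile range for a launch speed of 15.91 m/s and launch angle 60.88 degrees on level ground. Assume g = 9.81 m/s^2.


R = v^2 * sin(2*theta) / g
Convert angle to radians: theta = 60.88 deg = 1.0626 rad
sin(2*theta) = sin(2.1251) = 0.8503
R = 15.91^2 * 0.8503 / 9.81
R = 253.1281 * 0.8503 / 9.81 = 21.9393 m

21.9393 m


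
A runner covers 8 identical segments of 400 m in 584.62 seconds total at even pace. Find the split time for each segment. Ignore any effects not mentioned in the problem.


Split time = total_time / n_laps = 584.62 / 8
Split time = 73.0775 s per lap

73.0775 s


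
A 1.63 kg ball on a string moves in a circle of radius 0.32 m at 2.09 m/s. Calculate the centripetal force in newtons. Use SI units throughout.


Fc = m * v^2 / r
v^2 = 2.09^2 = 4.3681
Fc = 1.63 * 4.3681 / 0.32
Fc = 7.12 / 0.32 = 22.25 N

22.25 N


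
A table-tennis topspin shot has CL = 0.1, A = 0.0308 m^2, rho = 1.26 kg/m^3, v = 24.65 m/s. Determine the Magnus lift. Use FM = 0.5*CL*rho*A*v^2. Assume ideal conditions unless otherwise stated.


FM = 0.5 * CL * rho * A * v^2
FM = 0.5 * 0.1 * 1.26 * 0.0308 * 24.65^2
v^2 = 607.6225
FM = 0.5 * 0.1 * 1.26 * 0.0308 * 607.6225 = 1.179 N

1.179 N


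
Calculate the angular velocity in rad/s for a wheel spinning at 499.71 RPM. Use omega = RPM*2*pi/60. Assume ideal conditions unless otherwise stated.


omega = RPM * 2 * pi / 60
omega = 499.71 * 2 * 3.14159 / 60
omega = 3139.7705 / 60 = 52.3295 rad/s

52.3295 rad/s


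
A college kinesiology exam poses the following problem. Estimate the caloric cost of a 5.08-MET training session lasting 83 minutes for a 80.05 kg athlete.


kcal = MET * mass * time_hr
Convert time: 83 min = 1.3833 hr
kcal = 5.08 * 80.05 * 1.3833
kcal = 562.538 kcal

562.538 kcal


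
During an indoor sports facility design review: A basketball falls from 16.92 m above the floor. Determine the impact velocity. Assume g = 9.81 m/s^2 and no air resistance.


v = sqrt(2 * g * h)
v = sqrt(2 * 9.81 * 16.92)
v = sqrt(331.9704) = 18.2201 m/s

18.2201 m/s


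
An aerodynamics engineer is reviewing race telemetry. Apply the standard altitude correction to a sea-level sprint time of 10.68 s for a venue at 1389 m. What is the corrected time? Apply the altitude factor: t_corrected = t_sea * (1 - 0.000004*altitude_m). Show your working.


Correction factor = 1 - 0.000004 * 1389 = 0.994444
t_corrected = t_sea * factor = 10.68 * 0.994444
t_corrected = 10.6207 s

10.6207 s


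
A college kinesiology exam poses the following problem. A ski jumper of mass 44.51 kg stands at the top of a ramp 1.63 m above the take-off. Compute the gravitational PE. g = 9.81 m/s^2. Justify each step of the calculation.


PE = m * g * h
PE = 44.51 * 9.81 * 1.63
PE = 436.6431 * 1.63 = 711.7283 J

711.7283 J


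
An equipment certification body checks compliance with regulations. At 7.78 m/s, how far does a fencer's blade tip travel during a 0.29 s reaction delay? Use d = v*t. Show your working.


d = v * t
d = 7.78 * 0.29
d = 2.2562 m

2.2562 m


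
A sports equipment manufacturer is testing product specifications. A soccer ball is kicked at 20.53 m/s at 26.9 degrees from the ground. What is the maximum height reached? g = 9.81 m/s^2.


H = (v*sin(theta))^2 / (2*g)
vy = v*sin(theta) = 20.53 * sin(26.9 deg) = 9.2885 m/s
H = vy^2 / (2*g) = 86.2759 / (2*9.81)
H = 86.2759 / 19.62 = 4.3973 m

4.3973 m


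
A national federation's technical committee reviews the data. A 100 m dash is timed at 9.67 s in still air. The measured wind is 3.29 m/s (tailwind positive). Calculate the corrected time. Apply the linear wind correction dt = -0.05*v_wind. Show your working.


dt = -0.05 * v_wind = -0.05 * 3.29 = -0.1645 s
t_corrected = t_still + dt = 9.67 + (-0.1645)
t_corrected = 9.5055 s

9.5055 s


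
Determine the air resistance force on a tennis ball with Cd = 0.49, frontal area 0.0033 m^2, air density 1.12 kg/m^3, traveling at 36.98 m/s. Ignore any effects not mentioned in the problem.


Fd = 0.5 * Cd * rho * A * v^2
Fd = 0.5 * 0.49 * 1.12 * 0.0033 * 36.98^2
v^2 = 1367.5204
Fd = 0.5 * 0.49 * 1.12 * 0.0033 * 1367.5204 = 1.2383 N

1.2383 N


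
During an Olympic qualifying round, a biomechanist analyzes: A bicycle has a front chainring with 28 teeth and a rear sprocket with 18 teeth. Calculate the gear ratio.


GR = front_teeth / rear_teeth
GR = 28 / 18
GR = 1.5556

1.5556


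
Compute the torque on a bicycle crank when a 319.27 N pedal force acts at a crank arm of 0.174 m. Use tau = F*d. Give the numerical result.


tau = F * d
tau = 319.27 * 0.174
tau = 55.553 N*m

55.553 N*m


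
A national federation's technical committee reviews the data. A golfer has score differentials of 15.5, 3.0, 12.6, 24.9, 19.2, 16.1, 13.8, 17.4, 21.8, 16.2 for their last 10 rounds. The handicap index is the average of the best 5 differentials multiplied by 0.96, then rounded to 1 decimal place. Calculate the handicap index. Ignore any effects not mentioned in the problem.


All differentials: 15.5, 3.0, 12.6, 24.9, 19.2, 16.1, 13.8, 17.4, 21.8, 16.2
Sorted: 3.0, 12.6, 13.8, 15.5, 16.1, 16.2, 17.4, 19.2, 21.8, 24.9
Best 5: 3.0, 12.6, 13.8, 15.5, 16.1
Average of best = 61 / 5 = 12.2
Raw index = 12.2 * 0.96 = 11.712
Handicap index = round(11.712, 1) = 11.7

11.7


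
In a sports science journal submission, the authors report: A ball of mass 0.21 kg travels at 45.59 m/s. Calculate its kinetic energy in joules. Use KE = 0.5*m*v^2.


KE = 0.5 * m * v^2
KE = 0.5 * 0.21 * 45.59^2
KE = 0.5 * 0.21 * 2078.4481 = 218.2371 J

218.2371 J


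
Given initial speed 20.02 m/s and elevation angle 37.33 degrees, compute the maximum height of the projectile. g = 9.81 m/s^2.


H = (v*sin(theta))^2 / (2*g)
vy = v*sin(theta) = 20.02 * sin(37.33 deg) = 12.1402 m/s
H = vy^2 / (2*g) = 147.3851 / (2*9.81)
H = 147.3851 / 19.62 = 7.512 m

7.512 m


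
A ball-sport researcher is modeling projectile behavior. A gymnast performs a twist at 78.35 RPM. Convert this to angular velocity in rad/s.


omega = RPM * 2 * pi / 60
omega = 78.35 * 2 * 3.14159 / 60
omega = 492.2876 / 60 = 8.2048 rad/s

8.2048 rad/s


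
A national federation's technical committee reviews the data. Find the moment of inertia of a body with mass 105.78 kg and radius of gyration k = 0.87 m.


I = m * k^2
I = 105.78 * 0.87^2
I = 105.78 * 0.7569 = 80.0649 kg*m^2

80.0649 kg*m^2


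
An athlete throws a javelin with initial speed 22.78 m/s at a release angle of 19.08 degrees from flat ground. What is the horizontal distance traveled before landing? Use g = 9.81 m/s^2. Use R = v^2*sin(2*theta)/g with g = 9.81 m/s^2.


R = v^2 * sin(2*theta) / g
Convert angle to radians: theta = 19.08 deg = 0.333 rad
sin(2*theta) = sin(0.666) = 0.6179
R = 22.78^2 * 0.6179 / 9.81
R = 518.9284 * 0.6179 / 9.81 = 32.6835 m

32.6835 m


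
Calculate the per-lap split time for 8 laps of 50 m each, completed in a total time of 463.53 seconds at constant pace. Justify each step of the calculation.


Split time = total_time / n_laps = 463.53 / 8
Split time = 57.9412 s per lap

57.9412 s


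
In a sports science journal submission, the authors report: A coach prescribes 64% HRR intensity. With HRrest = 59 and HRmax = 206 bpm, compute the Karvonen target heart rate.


Target = HRrest + pct*(HRmax - HRrest)
Heart rate reserve = HRmax - HRrest = 206 - 59 = 147 bpm
Fraction = 64% = 0.64
Target = 59 + 0.64 * 147
Target = 59 + 94.08 = 153.08 bpm

153.08 bpm


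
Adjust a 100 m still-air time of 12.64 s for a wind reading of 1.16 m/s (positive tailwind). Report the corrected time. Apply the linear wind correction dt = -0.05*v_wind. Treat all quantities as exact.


dt = -0.05 * v_wind = -0.05 * 1.16 = -0.058 s
t_corrected = t_still + dt = 12.64 + (-0.058)
t_corrected = 12.582 s

12.582 s


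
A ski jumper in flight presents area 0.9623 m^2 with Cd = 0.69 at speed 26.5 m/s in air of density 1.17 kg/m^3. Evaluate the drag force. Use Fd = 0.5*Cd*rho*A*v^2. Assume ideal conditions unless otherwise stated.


Fd = 0.5 * Cd * rho * A * v^2
Fd = 0.5 * 0.69 * 1.17 * 0.9623 * 26.5^2
v^2 = 702.25
Fd = 0.5 * 0.69 * 1.17 * 0.9623 * 702.25 = 272.7766 N

272.7766 N


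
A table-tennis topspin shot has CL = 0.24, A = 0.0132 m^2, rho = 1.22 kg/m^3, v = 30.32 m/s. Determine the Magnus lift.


FM = 0.5 * CL * rho * A * v^2
FM = 0.5 * 0.24 * 1.22 * 0.0132 * 30.32^2
v^2 = 919.3024
FM = 0.5 * 0.24 * 1.22 * 0.0132 * 919.3024 = 1.7765 N

1.7765 N


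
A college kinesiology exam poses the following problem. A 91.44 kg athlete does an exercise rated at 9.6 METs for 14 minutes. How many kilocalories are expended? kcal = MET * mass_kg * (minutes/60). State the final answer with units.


kcal = MET * mass * time_hr
Convert time: 14 min = 0.2333 hr
kcal = 9.6 * 91.44 * 0.2333
kcal = 204.8256 kcal

204.8256 kcal


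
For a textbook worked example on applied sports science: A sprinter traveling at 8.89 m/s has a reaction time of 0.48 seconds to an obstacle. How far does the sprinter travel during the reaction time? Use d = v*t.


d = v * t
d = 8.89 * 0.48
d = 4.2672 m

4.2672 m


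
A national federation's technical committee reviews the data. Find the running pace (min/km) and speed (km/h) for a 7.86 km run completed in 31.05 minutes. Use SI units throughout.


Pace = time / distance = 31.05 min / 7.86 km = 3.9504 min/km
Speed = distance / time_in_hours = 7.86 / 0.5175 hr
Speed = 15.1884 km/h

3.9504 min/km, 15.1884 km/h


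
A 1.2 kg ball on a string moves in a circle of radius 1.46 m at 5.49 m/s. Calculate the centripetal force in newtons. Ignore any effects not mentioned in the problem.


Fc = m * v^2 / r
v^2 = 5.49^2 = 30.1401
Fc = 1.2 * 30.1401 / 1.46
Fc = 36.1681 / 1.46 = 24.7727 N

24.7727 N


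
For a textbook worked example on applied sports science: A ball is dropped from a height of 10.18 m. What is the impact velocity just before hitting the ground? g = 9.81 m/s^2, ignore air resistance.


v = sqrt(2 * g * h)
v = sqrt(2 * 9.81 * 10.18)
v = sqrt(199.7316) = 14.1326 m/s

14.1326 m/s


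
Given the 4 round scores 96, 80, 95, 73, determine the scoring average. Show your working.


Average = sum / n
Sum = 344
Average = 344 / 4 = 86

86


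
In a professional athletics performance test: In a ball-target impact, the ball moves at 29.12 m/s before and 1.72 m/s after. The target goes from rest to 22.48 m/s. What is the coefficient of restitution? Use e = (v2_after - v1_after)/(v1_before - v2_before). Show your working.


e = (v2_after - v1_after) / (v1_before - v2_before)
Numerator = 22.48 - 1.72 = 20.76
Denominator = 29.12 - 0 = 29.12
e = 20.76 / 29.12 = 0.7129

0.7129


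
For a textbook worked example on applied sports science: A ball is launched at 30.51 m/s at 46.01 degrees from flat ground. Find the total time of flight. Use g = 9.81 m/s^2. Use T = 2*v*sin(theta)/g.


T = 2*v*sin(theta)/g
sin(theta) = sin(46.01 deg) = 0.7195
T = 2*30.51*0.7195 / 9.81
T = 43.9015 / 9.81 = 4.4752 s

4.4752 s


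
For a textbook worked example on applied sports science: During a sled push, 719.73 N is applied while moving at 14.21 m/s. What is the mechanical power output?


P = F * v
P = 719.73 * 14.21
P = 10227.3633 W

10227.3633 W


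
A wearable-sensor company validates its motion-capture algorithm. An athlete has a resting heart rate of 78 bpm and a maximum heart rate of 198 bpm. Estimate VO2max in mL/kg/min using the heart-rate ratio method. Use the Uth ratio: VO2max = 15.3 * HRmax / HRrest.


VO2max = 15.3 * HRmax / HRrest
VO2max = 15.3 * 198 / 78
VO2max = 3029.4 / 78 = 38.8385 mL/kg/min

38.8385 mL/kg/min


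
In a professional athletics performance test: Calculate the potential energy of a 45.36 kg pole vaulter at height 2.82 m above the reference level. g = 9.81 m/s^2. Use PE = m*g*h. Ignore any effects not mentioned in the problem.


PE = m * g * h
PE = 45.36 * 9.81 * 2.82
PE = 444.9816 * 2.82 = 1254.8481 J

1254.8481 J


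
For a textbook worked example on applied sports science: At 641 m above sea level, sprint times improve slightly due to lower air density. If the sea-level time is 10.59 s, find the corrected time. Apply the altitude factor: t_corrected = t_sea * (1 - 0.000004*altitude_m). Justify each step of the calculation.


Correction factor = 1 - 0.000004 * 641 = 0.997436
t_corrected = t_sea * factor = 10.59 * 0.997436
t_corrected = 10.5628 s

10.5628 s


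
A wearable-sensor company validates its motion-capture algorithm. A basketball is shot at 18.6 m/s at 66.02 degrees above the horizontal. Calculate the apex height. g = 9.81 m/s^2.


H = (v*sin(theta))^2 / (2*g)
vy = v*sin(theta) = 18.6 * sin(66.02 deg) = 16.9946 m/s
H = vy^2 / (2*g) = 288.8159 / (2*9.81)
H = 288.8159 / 19.62 = 14.7205 m

14.7205 m


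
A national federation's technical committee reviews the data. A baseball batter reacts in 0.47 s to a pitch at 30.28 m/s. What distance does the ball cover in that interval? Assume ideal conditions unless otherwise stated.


d = v * t
d = 30.28 * 0.47
d = 14.2316 m

14.2316 m


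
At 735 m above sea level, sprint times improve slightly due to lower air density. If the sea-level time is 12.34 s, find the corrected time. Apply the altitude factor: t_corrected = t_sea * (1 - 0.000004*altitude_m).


Correction factor = 1 - 0.000004 * 735 = 0.99706
t_corrected = t_sea * factor = 12.34 * 0.99706
t_corrected = 12.3037 s

12.3037 s


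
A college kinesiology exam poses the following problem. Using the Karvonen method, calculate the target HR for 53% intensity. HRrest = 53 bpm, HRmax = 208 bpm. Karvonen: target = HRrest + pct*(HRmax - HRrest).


Target = HRrest + pct*(HRmax - HRrest)
Heart rate reserve = HRmax - HRrest = 208 - 53 = 155 bpm
Fraction = 53% = 0.53
Target = 53 + 0.53 * 155
Target = 53 + 82.15 = 135.15 bpm

135.15 bpm


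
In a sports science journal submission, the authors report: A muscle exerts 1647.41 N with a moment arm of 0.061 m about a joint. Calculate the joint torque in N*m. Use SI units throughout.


tau = F * d
tau = 1647.41 * 0.061
tau = 100.492 N*m

100.492 N*m


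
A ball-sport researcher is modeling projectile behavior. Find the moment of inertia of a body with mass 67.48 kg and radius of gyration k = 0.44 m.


I = m * k^2
I = 67.48 * 0.44^2
I = 67.48 * 0.1936 = 13.0641 kg*m^2

13.0641 kg*m^2


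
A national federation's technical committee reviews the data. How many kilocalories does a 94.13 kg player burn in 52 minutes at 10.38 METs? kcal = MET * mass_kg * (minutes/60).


kcal = MET * mass * time_hr
Convert time: 52 min = 0.8667 hr
kcal = 10.38 * 94.13 * 0.8667
kcal = 846.7935 kcal

846.7935 kcal


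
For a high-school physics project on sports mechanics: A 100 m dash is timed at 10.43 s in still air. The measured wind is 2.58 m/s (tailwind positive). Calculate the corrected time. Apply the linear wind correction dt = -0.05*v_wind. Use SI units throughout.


dt = -0.05 * v_wind = -0.05 * 2.58 = -0.129 s
t_corrected = t_still + dt = 10.43 + (-0.129)
t_corrected = 10.301 s

10.301 s


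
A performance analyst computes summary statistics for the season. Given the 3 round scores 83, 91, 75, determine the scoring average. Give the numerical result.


Average = sum / n
Sum = 249
Average = 249 / 3 = 83

83


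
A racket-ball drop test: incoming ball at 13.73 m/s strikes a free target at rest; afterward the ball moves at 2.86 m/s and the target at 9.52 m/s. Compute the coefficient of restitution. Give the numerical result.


e = (v2_after - v1_after) / (v1_before - v2_before)
Numerator = 9.52 - 2.86 = 6.66
Denominator = 13.73 - 0 = 13.73
e = 6.66 / 13.73 = 0.4851

0.4851


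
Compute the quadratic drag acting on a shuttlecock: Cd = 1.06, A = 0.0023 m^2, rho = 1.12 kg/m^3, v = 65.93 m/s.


Fd = 0.5 * Cd * rho * A * v^2
Fd = 0.5 * 1.06 * 1.12 * 0.0023 * 65.93^2
v^2 = 4346.7649
Fd = 0.5 * 1.06 * 1.12 * 0.0023 * 4346.7649 = 5.9346 N

5.9346 N


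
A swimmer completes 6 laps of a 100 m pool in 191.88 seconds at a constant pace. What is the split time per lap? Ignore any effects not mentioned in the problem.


Split time = total_time / n_laps = 191.88 / 6
Split time = 31.98 s per lap

31.98 s


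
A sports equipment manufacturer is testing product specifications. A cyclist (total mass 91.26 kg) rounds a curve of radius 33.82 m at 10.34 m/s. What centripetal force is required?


Fc = m * v^2 / r
v^2 = 10.34^2 = 106.9156
Fc = 91.26 * 106.9156 / 33.82
Fc = 9757.1177 / 33.82 = 288.5014 N

288.5014 N


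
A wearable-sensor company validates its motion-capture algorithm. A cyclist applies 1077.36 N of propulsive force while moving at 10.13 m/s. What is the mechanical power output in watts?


P = F * v
P = 1077.36 * 10.13
P = 10913.6568 W

10913.6568 W


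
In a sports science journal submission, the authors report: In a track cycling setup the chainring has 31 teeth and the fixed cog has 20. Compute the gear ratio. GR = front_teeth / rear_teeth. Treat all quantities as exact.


GR = front_teeth / rear_teeth
GR = 31 / 20
GR = 1.55

1.55


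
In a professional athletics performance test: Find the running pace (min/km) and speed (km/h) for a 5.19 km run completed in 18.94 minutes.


Pace = time / distance = 18.94 min / 5.19 km = 3.6493 min/km
Speed = distance / time_in_hours = 5.19 / 0.3157 hr
Speed = 16.4414 km/h

3.6493 min/km, 16.4414 km/h


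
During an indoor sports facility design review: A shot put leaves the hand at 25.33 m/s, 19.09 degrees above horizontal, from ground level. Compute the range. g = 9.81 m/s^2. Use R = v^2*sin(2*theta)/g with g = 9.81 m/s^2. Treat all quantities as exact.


R = v^2 * sin(2*theta) / g
Convert angle to radians: theta = 19.09 deg = 0.3332 rad
sin(2*theta) = sin(0.6664) = 0.6181
R = 25.33^2 * 0.6181 / 9.81
R = 641.6089 * 0.6181 / 9.81 = 40.4282 m

40.4282 m


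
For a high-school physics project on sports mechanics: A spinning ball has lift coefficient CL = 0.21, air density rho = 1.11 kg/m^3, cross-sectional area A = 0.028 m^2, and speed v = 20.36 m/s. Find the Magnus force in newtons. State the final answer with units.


FM = 0.5 * CL * rho * A * v^2
FM = 0.5 * 0.21 * 1.11 * 0.028 * 20.36^2
v^2 = 414.5296
FM = 0.5 * 0.21 * 1.11 * 0.028 * 414.5296 = 1.3528 N

1.3528 N


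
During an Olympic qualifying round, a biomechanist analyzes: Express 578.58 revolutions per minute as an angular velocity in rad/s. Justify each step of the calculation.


omega = RPM * 2 * pi / 60
omega = 578.58 * 2 * 3.14159 / 60
omega = 3635.3254 / 60 = 60.5888 rad/s

60.5888 rad/s


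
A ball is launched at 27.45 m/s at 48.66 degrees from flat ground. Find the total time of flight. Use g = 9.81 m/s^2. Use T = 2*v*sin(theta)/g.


T = 2*v*sin(theta)/g
sin(theta) = sin(48.66 deg) = 0.7508
T = 2*27.45*0.7508 / 9.81
T = 41.2191 / 9.81 = 4.2017 s

4.2017 s


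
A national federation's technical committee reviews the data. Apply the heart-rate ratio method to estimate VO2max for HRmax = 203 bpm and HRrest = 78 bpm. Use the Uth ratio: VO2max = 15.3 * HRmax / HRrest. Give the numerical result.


VO2max = 15.3 * HRmax / HRrest
VO2max = 15.3 * 203 / 78
VO2max = 3105.9 / 78 = 39.8192 mL/kg/min

39.8192 mL/kg/min


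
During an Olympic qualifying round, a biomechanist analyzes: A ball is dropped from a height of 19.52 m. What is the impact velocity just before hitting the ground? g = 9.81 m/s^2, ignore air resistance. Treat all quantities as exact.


v = sqrt(2 * g * h)
v = sqrt(2 * 9.81 * 19.52)
v = sqrt(382.9824) = 19.5699 m/s

19.5699 m/s


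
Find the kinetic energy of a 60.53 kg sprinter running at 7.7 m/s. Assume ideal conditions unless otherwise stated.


KE = 0.5 * m * v^2
KE = 0.5 * 60.53 * 7.7^2
KE = 0.5 * 60.53 * 59.29 = 1794.4119 J

1794.4119 J


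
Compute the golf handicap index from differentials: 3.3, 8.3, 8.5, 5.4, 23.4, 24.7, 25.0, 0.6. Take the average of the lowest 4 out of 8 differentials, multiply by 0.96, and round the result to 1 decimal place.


All differentials: 3.3, 8.3, 8.5, 5.4, 23.4, 24.7, 25.0, 0.6
Sorted: 0.6, 3.3, 5.4, 8.3, 8.5, 23.4, 24.7, 25.0
Best 4: 0.6, 3.3, 5.4, 8.3
Average of best = 17.6 / 4 = 4.4
Raw index = 4.4 * 0.96 = 4.224
Handicap index = round(4.224, 1) = 4.2

4.2


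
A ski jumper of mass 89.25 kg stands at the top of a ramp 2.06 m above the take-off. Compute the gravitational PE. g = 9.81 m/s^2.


PE = m * g * h
PE = 89.25 * 9.81 * 2.06
PE = 875.5425 * 2.06 = 1803.6176 J

1803.6176 J
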